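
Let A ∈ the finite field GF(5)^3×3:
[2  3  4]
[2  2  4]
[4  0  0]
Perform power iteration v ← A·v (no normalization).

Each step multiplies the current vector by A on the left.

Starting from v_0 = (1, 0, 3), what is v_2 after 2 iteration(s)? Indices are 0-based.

v_2 = (1, 2, 1)

v_0 = (1, 0, 3).
v_1 = A·v_0 = (4, 4, 4).
v_2 = A·v_1 = (1, 2, 1).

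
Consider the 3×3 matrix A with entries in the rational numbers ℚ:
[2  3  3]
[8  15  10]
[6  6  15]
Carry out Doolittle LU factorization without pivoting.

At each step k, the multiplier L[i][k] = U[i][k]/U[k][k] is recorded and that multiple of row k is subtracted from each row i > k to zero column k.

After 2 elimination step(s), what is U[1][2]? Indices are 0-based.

Step 1: pivot at (0,0) is 2.
  row1 ← row1 − (4)·row0  ⇒  L[1][0]=4, U row1=(0, 3, -2)
  row2 ← row2 − (3)·row0  ⇒  L[2][0]=3, U row2=(0, -3, 6)
Step 2: pivot at (1,1) is 3.
  row2 ← row2 − (-1)·row1  ⇒  L[2][1]=-1, U row2=(0, 0, 4)

U[1][2] = -2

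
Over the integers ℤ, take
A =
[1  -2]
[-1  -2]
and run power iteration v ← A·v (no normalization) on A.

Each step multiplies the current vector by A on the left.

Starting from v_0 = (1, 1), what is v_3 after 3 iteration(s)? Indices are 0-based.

v_0 = (1, 1).
v_1 = A·v_0 = (-1, -3).
v_2 = A·v_1 = (5, 7).
v_3 = A·v_2 = (-9, -19).

v_3 = (-9, -19)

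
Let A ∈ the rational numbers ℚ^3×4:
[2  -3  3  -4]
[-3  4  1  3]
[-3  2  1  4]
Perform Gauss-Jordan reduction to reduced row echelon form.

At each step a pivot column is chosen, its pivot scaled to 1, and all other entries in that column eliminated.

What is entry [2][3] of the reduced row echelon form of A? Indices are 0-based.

step 1: normalize row 0 (÷2) = (1, -3/2, 3/2, -2)
  row 1: subtract -3×row0 = (0, -1/2, 11/2, -3)
  row 2: subtract -3×row0 = (0, -5/2, 11/2, -2)
step 2: normalize row 1 (÷-1/2) = (0, 1, -11, 6)
  row 0: subtract -3/2×row1 = (1, 0, -15, 7)
  row 2: subtract -5/2×row1 = (0, 0, -22, 13)
step 3: normalize row 2 (÷-22) = (0, 0, 1, -13/22)
  row 0: subtract -15×row2 = (1, 0, 0, -41/22)
  row 1: subtract -11×row2 = (0, 1, 0, -1/2)

M[2][3] = -13/22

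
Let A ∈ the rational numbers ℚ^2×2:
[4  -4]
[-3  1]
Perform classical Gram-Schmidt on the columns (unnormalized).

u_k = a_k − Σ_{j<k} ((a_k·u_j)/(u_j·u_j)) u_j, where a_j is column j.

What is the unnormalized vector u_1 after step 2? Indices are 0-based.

Step 1: u_0 = a_0 = (4, -3).
Step 2: u_1 = a_1 − (-19/25)·u_0 = (-24/25, -32/25).

u_1 = (-24/25, -32/25)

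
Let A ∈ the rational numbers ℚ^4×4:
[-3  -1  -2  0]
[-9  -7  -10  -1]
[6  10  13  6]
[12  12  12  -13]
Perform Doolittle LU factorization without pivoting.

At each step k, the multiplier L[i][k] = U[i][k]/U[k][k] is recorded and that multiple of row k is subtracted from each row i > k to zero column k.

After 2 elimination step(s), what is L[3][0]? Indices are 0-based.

L[3][0] = -4

k=0: U[0][0]=-3
  eliminate (1,0): mult=3, new row 1: (0, -4, -4, -1); set L[1][0]=3
  eliminate (2,0): mult=-2, new row 2: (0, 8, 9, 6); set L[2][0]=-2
  eliminate (3,0): mult=-4, new row 3: (0, 8, 4, -13); set L[3][0]=-4
k=1: U[1][1]=-4
  eliminate (2,1): mult=-2, new row 2: (0, 0, 1, 4); set L[2][1]=-2
  eliminate (3,1): mult=-2, new row 3: (0, 0, -4, -15); set L[3][1]=-2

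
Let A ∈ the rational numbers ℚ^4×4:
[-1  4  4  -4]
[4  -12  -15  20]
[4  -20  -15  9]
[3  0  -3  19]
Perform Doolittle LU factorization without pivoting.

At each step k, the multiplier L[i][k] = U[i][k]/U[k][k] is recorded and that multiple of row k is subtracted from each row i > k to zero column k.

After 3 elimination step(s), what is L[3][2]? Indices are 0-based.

L[3][2] = 3

[col 0] pivot -1
  R1 -= -4*R0 → (0, 4, 1, 4)  (L[1][0] := -4)
  R2 -= -4*R0 → (0, -4, 1, -7)  (L[2][0] := -4)
  R3 -= -3*R0 → (0, 12, 9, 7)  (L[3][0] := -3)
[col 1] pivot 4
  R2 -= -1*R1 → (0, 0, 2, -3)  (L[2][1] := -1)
  R3 -= 3*R1 → (0, 0, 6, -5)  (L[3][1] := 3)
[col 2] pivot 2
  R3 -= 3*R2 → (0, 0, 0, 4)  (L[3][2] := 3)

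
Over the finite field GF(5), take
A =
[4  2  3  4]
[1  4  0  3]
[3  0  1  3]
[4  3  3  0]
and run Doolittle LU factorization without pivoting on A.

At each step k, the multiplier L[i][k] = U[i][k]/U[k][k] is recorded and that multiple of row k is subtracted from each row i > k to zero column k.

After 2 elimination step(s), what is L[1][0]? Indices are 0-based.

Step 1: pivot at (0,0) is 4.
  row1 ← row1 − (4)·row0  ⇒  L[1][0]=4, U row1=(0, 1, 3, 2)
  row2 ← row2 − (2)·row0  ⇒  L[2][0]=2, U row2=(0, 1, 0, 0)
  row3 ← row3 − (1)·row0  ⇒  L[3][0]=1, U row3=(0, 1, 0, 1)
Step 2: pivot at (1,1) is 1.
  row2 ← row2 − (1)·row1  ⇒  L[2][1]=1, U row2=(0, 0, 2, 3)
  row3 ← row3 − (1)·row1  ⇒  L[3][1]=1, U row3=(0, 0, 2, 4)

L[1][0] = 4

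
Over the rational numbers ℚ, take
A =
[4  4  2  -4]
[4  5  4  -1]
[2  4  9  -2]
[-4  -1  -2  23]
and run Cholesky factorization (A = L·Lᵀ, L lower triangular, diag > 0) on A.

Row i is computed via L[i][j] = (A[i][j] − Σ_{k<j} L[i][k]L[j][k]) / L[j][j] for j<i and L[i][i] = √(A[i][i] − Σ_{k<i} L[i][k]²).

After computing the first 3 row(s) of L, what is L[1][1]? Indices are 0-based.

L[1][1] = 1

Step 1: L[0][0] = √(4) = 2.
  L[1][0] = (4) / L[0][0] = 2.
Step 2: L[1][1] = √(1) = 1.
  L[2][0] = (2) / L[0][0] = 1.
  L[2][1] = (2) / L[1][1] = 2.
Step 3: L[2][2] = √(4) = 2.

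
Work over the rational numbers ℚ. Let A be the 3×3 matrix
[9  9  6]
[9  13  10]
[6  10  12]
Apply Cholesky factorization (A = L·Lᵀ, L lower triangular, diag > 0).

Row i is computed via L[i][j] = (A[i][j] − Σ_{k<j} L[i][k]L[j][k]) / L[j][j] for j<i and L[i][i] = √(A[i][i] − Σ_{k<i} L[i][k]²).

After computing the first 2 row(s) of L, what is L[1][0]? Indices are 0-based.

Step 1: L[0][0] = √(9) = 3.
  L[1][0] = (9) / L[0][0] = 3.
Step 2: L[1][1] = √(4) = 2.

L[1][0] = 3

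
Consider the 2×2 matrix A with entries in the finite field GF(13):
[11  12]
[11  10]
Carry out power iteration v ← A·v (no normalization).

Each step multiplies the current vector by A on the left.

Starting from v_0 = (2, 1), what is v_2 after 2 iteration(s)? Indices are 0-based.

v_2 = (4, 5)

v_0 = (2, 1).
v_1 = A·v_0 = (8, 6).
v_2 = A·v_1 = (4, 5).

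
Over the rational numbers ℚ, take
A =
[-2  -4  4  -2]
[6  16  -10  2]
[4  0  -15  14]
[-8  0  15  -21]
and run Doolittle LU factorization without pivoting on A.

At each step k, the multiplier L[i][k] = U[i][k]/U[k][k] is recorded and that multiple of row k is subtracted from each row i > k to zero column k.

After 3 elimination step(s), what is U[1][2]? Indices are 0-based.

k=0: U[0][0]=-2
  eliminate (1,0): mult=-3, new row 1: (0, 4, 2, -4); set L[1][0]=-3
  eliminate (2,0): mult=-2, new row 2: (0, -8, -7, 10); set L[2][0]=-2
  eliminate (3,0): mult=4, new row 3: (0, 16, -1, -13); set L[3][0]=4
k=1: U[1][1]=4
  eliminate (2,1): mult=-2, new row 2: (0, 0, -3, 2); set L[2][1]=-2
  eliminate (3,1): mult=4, new row 3: (0, 0, -9, 3); set L[3][1]=4
k=2: U[2][2]=-3
  eliminate (3,2): mult=3, new row 3: (0, 0, 0, -3); set L[3][2]=3

U[1][2] = 2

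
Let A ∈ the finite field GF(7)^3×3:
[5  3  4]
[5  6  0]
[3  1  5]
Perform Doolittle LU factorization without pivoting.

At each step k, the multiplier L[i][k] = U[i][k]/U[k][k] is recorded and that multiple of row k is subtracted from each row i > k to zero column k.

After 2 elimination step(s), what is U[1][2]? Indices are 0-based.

k=0: U[0][0]=5
  eliminate (1,0): mult=1, new row 1: (0, 3, 3); set L[1][0]=1
  eliminate (2,0): mult=2, new row 2: (0, 2, 4); set L[2][0]=2
k=1: U[1][1]=3
  eliminate (2,1): mult=3, new row 2: (0, 0, 2); set L[2][1]=3

U[1][2] = 3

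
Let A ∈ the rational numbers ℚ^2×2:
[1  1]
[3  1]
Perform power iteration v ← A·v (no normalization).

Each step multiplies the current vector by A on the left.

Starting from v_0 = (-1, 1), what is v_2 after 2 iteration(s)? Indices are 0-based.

v_2 = (-2, -2)

v_0 = (-1, 1).
v_1 = A·v_0 = (0, -2).
v_2 = A·v_1 = (-2, -2).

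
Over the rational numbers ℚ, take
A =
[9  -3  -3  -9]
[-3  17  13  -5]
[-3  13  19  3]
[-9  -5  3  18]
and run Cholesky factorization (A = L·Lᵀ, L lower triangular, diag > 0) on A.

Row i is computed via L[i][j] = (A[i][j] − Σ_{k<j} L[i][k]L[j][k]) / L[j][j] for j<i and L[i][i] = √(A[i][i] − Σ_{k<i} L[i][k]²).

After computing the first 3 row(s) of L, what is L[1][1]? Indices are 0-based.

L[1][1] = 4

Step 1: L[0][0] = √(9) = 3.
  L[1][0] = (-3) / L[0][0] = -1.
Step 2: L[1][1] = √(16) = 4.
  L[2][0] = (-3) / L[0][0] = -1.
  L[2][1] = (12) / L[1][1] = 3.
Step 3: L[2][2] = √(9) = 3.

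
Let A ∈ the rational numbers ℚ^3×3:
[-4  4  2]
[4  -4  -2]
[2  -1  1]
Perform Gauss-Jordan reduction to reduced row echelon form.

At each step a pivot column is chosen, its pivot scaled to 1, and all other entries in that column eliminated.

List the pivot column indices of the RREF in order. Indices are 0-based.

pivot(0,0)=-4: scale R0 → (1, -1, -1/2)
  clear (1,0): R1 −= (4)R0 → (0, 0, 0)
  clear (2,0): R2 −= (2)R0 → (0, 1, 2)
pivot(1,1): swap R1↔R2
pivot(1,1)=1: scale R1 → (0, 1, 2)
  clear (0,1): R0 −= (-1)R1 → (1, 0, 3/2)
col 2: no nonzero at/below row 2; advance.

pivot columns: 0, 1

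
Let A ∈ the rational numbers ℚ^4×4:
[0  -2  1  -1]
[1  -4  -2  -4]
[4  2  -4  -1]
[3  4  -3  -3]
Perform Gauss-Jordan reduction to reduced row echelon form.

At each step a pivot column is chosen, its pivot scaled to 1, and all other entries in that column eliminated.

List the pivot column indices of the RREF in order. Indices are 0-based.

[1] R0 <-> R1
[1] R0 /= 1  ⇒  (1, -4, -2, -4)
     R2 -= 4·R0  ⇒  (0, 18, 4, 15)
     R3 -= 3·R0  ⇒  (0, 16, 3, 9)
[2] R1 /= -2  ⇒  (0, 1, -1/2, 1/2)
     R0 -= -4·R1  ⇒  (1, 0, -4, -2)
     R2 -= 18·R1  ⇒  (0, 0, 13, 6)
     R3 -= 16·R1  ⇒  (0, 0, 11, 1)
[3] R2 /= 13  ⇒  (0, 0, 1, 6/13)
     R0 -= -4·R2  ⇒  (1, 0, 0, -2/13)
     R1 -= -1/2·R2  ⇒  (0, 1, 0, 19/26)
     R3 -= 11·R2  ⇒  (0, 0, 0, -53/13)
[4] R3 /= -53/13  ⇒  (0, 0, 0, 1)
     R0 -= -2/13·R3  ⇒  (1, 0, 0, 0)
     R1 -= 19/26·R3  ⇒  (0, 1, 0, 0)
     R2 -= 6/13·R3  ⇒  (0, 0, 1, 0)

pivot columns: 0, 1, 2, 3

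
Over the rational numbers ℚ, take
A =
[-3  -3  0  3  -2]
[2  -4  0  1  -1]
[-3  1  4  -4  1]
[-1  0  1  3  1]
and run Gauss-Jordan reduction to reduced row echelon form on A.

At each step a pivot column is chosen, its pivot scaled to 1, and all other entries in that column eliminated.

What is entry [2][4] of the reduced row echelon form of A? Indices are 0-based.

M[2][4] = 2/3

pivot(0,0)=-3: scale R0 → (1, 1, 0, -1, 2/3)
  clear (1,0): R1 −= (2)R0 → (0, -6, 0, 3, -7/3)
  clear (2,0): R2 −= (-3)R0 → (0, 4, 4, -7, 3)
  clear (3,0): R3 −= (-1)R0 → (0, 1, 1, 2, 5/3)
pivot(1,1)=-6: scale R1 → (0, 1, 0, -1/2, 7/18)
  clear (0,1): R0 −= (1)R1 → (1, 0, 0, -1/2, 5/18)
  clear (2,1): R2 −= (4)R1 → (0, 0, 4, -5, 13/9)
  clear (3,1): R3 −= (1)R1 → (0, 0, 1, 5/2, 23/18)
pivot(2,2)=4: scale R2 → (0, 0, 1, -5/4, 13/36)
  clear (3,2): R3 −= (1)R2 → (0, 0, 0, 15/4, 11/12)
pivot(3,3)=15/4: scale R3 → (0, 0, 0, 1, 11/45)
  clear (0,3): R0 −= (-1/2)R3 → (1, 0, 0, 0, 2/5)
  clear (1,3): R1 −= (-1/2)R3 → (0, 1, 0, 0, 23/45)
  clear (2,3): R2 −= (-5/4)R3 → (0, 0, 1, 0, 2/3)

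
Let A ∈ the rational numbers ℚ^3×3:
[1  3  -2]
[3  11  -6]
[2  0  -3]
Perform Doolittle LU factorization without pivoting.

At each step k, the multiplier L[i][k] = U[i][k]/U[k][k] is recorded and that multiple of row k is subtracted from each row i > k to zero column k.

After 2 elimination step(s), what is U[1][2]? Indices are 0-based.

k=0: U[0][0]=1
  eliminate (1,0): mult=3, new row 1: (0, 2, 0); set L[1][0]=3
  eliminate (2,0): mult=2, new row 2: (0, -6, 1); set L[2][0]=2
k=1: U[1][1]=2
  eliminate (2,1): mult=-3, new row 2: (0, 0, 1); set L[2][1]=-3

U[1][2] = 0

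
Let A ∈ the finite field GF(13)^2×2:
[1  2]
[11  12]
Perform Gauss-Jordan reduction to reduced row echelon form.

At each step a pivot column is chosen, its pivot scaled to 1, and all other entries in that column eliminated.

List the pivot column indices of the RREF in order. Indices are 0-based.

pivot(0,0)=1: scale R0 → (1, 2)
  clear (1,0): R1 −= (11)R0 → (0, 3)
pivot(1,1)=3: scale R1 → (0, 1)
  clear (0,1): R0 −= (2)R1 → (1, 0)

pivot columns: 0, 1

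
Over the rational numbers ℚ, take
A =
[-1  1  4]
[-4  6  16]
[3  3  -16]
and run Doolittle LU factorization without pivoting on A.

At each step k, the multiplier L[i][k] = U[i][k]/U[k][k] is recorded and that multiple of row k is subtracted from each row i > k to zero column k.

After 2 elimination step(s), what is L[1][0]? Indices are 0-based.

k=0: U[0][0]=-1
  eliminate (1,0): mult=4, new row 1: (0, 2, 0); set L[1][0]=4
  eliminate (2,0): mult=-3, new row 2: (0, 6, -4); set L[2][0]=-3
k=1: U[1][1]=2
  eliminate (2,1): mult=3, new row 2: (0, 0, -4); set L[2][1]=3

L[1][0] = 4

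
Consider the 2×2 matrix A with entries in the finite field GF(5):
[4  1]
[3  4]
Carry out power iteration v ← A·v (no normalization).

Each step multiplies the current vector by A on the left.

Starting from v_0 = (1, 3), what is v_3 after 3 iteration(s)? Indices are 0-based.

v_0 = (1, 3).
v_1 = A·v_0 = (2, 0).
v_2 = A·v_1 = (3, 1).
v_3 = A·v_2 = (3, 3).

v_3 = (3, 3)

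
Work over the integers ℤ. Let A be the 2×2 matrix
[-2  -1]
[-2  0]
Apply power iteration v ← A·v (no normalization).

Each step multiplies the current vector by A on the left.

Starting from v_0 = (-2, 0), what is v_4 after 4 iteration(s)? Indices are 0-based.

v_4 = (-88, -64)

v_0 = (-2, 0).
v_1 = A·v_0 = (4, 4).
v_2 = A·v_1 = (-12, -8).
v_3 = A·v_2 = (32, 24).
v_4 = A·v_3 = (-88, -64).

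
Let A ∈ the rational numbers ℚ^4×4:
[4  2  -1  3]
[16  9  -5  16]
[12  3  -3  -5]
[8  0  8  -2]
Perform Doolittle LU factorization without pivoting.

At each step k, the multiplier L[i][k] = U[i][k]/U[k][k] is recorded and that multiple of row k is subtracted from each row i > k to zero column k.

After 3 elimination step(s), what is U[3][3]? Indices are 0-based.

[col 0] pivot 4
  R1 -= 4*R0 → (0, 1, -1, 4)  (L[1][0] := 4)
  R2 -= 3*R0 → (0, -3, 0, -14)  (L[2][0] := 3)
  R3 -= 2*R0 → (0, -4, 10, -8)  (L[3][0] := 2)
[col 1] pivot 1
  R2 -= -3*R1 → (0, 0, -3, -2)  (L[2][1] := -3)
  R3 -= -4*R1 → (0, 0, 6, 8)  (L[3][1] := -4)
[col 2] pivot -3
  R3 -= -2*R2 → (0, 0, 0, 4)  (L[3][2] := -2)

U[3][3] = 4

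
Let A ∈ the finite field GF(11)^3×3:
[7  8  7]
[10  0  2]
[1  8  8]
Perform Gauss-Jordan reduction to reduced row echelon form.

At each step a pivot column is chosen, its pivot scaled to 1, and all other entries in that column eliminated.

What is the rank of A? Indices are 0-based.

step 1: normalize row 0 (÷7) = (1, 9, 1)
  row 1: subtract 10×row0 = (0, 9, 3)
  row 2: subtract 1×row0 = (0, 10, 7)
step 2: normalize row 1 (÷9) = (0, 1, 4)
  row 0: subtract 9×row1 = (1, 0, 9)
  row 2: subtract 10×row1 = (0, 0, 0)
skip col 2 (zero from row 2)

rank = 2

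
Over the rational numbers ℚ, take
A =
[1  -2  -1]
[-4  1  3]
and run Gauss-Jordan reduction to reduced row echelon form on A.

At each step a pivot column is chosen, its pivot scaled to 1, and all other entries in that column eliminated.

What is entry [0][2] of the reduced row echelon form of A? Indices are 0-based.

[1] R0 /= 1  ⇒  (1, -2, -1)
     R1 -= -4·R0  ⇒  (0, -7, -1)
[2] R1 /= -7  ⇒  (0, 1, 1/7)
     R0 -= -2·R1  ⇒  (1, 0, -5/7)

M[0][2] = -5/7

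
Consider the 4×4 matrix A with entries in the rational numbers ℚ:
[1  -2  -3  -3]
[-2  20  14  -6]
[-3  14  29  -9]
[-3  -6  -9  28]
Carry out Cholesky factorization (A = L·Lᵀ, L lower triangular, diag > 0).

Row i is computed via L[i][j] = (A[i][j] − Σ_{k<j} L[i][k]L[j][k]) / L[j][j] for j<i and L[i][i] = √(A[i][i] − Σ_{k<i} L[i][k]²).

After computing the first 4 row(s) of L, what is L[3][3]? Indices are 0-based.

Step 1: L[0][0] = √(1) = 1.
  L[1][0] = (-2) / L[0][0] = -2.
Step 2: L[1][1] = √(16) = 4.
  L[2][0] = (-3) / L[0][0] = -3.
  L[2][1] = (8) / L[1][1] = 2.
Step 3: L[2][2] = √(16) = 4.
  L[3][0] = (-3) / L[0][0] = -3.
  L[3][1] = (-12) / L[1][1] = -3.
  L[3][2] = (-12) / L[2][2] = -3.
Step 4: L[3][3] = √(1) = 1.

L[3][3] = 1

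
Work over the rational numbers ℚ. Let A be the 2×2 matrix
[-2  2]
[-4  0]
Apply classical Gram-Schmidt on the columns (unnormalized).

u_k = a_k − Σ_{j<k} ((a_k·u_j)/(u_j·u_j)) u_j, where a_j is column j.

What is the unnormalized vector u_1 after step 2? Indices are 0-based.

Step 1: u_0 = a_0 = (-2, -4).
Step 2: u_1 = a_1 − (-1/5)·u_0 = (8/5, -4/5).

u_1 = (8/5, -4/5)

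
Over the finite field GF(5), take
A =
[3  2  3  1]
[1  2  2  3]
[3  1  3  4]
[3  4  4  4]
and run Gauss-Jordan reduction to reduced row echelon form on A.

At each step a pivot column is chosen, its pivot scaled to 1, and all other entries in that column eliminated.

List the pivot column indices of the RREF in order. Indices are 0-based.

pivot(0,0)=3: scale R0 → (1, 4, 1, 2)
  clear (1,0): R1 −= (1)R0 → (0, 3, 1, 1)
  clear (2,0): R2 −= (3)R0 → (0, 4, 0, 3)
  clear (3,0): R3 −= (3)R0 → (0, 2, 1, 3)
pivot(1,1)=3: scale R1 → (0, 1, 2, 2)
  clear (0,1): R0 −= (4)R1 → (1, 0, 3, 4)
  clear (2,1): R2 −= (4)R1 → (0, 0, 2, 0)
  clear (3,1): R3 −= (2)R1 → (0, 0, 2, 4)
pivot(2,2)=2: scale R2 → (0, 0, 1, 0)
  clear (0,2): R0 −= (3)R2 → (1, 0, 0, 4)
  clear (1,2): R1 −= (2)R2 → (0, 1, 0, 2)
  clear (3,2): R3 −= (2)R2 → (0, 0, 0, 4)
pivot(3,3)=4: scale R3 → (0, 0, 0, 1)
  clear (0,3): R0 −= (4)R3 → (1, 0, 0, 0)
  clear (1,3): R1 −= (2)R3 → (0, 1, 0, 0)

pivot columns: 0, 1, 2, 3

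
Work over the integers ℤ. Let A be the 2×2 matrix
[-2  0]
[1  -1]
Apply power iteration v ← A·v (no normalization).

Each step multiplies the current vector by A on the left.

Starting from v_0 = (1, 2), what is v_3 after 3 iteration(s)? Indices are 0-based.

v_3 = (-8, 5)

v_0 = (1, 2).
v_1 = A·v_0 = (-2, -1).
v_2 = A·v_1 = (4, -1).
v_3 = A·v_2 = (-8, 5).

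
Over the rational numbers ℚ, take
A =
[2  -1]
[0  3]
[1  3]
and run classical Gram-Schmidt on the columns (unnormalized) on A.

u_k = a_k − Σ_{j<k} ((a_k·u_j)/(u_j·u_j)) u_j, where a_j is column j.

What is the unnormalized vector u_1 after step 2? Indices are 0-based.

u_1 = (-7/5, 3, 14/5)

Step 1: u_0 = a_0 = (2, 0, 1).
Step 2: u_1 = a_1 − (1/5)·u_0 = (-7/5, 3, 14/5).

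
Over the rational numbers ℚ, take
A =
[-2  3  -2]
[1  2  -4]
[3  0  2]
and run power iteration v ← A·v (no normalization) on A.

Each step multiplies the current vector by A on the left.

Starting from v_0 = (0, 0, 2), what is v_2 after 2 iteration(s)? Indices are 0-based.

v_0 = (0, 0, 2).
v_1 = A·v_0 = (-4, -8, 4).
v_2 = A·v_1 = (-24, -36, -4).

v_2 = (-24, -36, -4)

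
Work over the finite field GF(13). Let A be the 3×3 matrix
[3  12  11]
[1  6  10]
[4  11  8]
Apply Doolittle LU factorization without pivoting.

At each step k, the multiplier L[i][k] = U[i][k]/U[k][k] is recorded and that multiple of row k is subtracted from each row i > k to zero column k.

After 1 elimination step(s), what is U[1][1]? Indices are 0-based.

[col 0] pivot 3
  R1 -= 9*R0 → (0, 2, 2)  (L[1][0] := 9)
  R2 -= 10*R0 → (0, 8, 2)  (L[2][0] := 10)

U[1][1] = 2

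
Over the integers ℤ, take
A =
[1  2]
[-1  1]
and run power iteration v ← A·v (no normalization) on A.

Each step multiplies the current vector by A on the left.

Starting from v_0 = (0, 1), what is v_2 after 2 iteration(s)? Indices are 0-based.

v_2 = (4, -1)

v_0 = (0, 1).
v_1 = A·v_0 = (2, 1).
v_2 = A·v_1 = (4, -1).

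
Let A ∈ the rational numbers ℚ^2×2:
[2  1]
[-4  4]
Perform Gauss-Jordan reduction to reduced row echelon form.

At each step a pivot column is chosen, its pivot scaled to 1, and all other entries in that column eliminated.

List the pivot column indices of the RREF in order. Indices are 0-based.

step 1: normalize row 0 (÷2) = (1, 1/2)
  row 1: subtract -4×row0 = (0, 6)
step 2: normalize row 1 (÷6) = (0, 1)
  row 0: subtract 1/2×row1 = (1, 0)

pivot columns: 0, 1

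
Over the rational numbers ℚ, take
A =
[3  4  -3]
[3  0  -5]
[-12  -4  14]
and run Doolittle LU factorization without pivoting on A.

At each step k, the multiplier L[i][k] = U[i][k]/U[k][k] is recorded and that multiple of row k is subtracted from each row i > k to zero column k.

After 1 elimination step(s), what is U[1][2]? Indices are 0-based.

U[1][2] = -2

k=0: U[0][0]=3
  eliminate (1,0): mult=1, new row 1: (0, -4, -2); set L[1][0]=1
  eliminate (2,0): mult=-4, new row 2: (0, 12, 2); set L[2][0]=-4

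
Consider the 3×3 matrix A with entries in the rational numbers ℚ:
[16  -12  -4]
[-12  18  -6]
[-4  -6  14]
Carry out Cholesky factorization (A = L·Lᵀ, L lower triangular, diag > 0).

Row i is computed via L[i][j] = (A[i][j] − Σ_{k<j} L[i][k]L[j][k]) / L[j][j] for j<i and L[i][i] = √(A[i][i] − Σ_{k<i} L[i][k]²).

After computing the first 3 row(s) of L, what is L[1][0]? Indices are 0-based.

Step 1: L[0][0] = √(16) = 4.
  L[1][0] = (-12) / L[0][0] = -3.
Step 2: L[1][1] = √(9) = 3.
  L[2][0] = (-4) / L[0][0] = -1.
  L[2][1] = (-9) / L[1][1] = -3.
Step 3: L[2][2] = √(4) = 2.

L[1][0] = -3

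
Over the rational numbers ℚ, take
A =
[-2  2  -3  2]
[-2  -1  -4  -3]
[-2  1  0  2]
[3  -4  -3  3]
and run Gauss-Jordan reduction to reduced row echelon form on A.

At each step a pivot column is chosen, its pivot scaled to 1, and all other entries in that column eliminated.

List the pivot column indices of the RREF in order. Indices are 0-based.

pivot columns: 0, 1, 2, 3

step 1: normalize row 0 (÷-2) = (1, -1, 3/2, -1)
  row 1: subtract -2×row0 = (0, -3, -1, -5)
  row 2: subtract -2×row0 = (0, -1, 3, 0)
  row 3: subtract 3×row0 = (0, -1, -15/2, 6)
step 2: normalize row 1 (÷-3) = (0, 1, 1/3, 5/3)
  row 0: subtract -1×row1 = (1, 0, 11/6, 2/3)
  row 2: subtract -1×row1 = (0, 0, 10/3, 5/3)
  row 3: subtract -1×row1 = (0, 0, -43/6, 23/3)
step 3: normalize row 2 (÷10/3) = (0, 0, 1, 1/2)
  row 0: subtract 11/6×row2 = (1, 0, 0, -1/4)
  row 1: subtract 1/3×row2 = (0, 1, 0, 3/2)
  row 3: subtract -43/6×row2 = (0, 0, 0, 45/4)
step 4: normalize row 3 (÷45/4) = (0, 0, 0, 1)
  row 0: subtract -1/4×row3 = (1, 0, 0, 0)
  row 1: subtract 3/2×row3 = (0, 1, 0, 0)
  row 2: subtract 1/2×row3 = (0, 0, 1, 0)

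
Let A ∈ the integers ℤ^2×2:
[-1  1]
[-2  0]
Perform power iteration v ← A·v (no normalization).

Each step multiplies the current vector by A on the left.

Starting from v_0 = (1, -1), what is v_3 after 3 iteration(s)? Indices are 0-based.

v_0 = (1, -1).
v_1 = A·v_0 = (-2, -2).
v_2 = A·v_1 = (0, 4).
v_3 = A·v_2 = (4, 0).

v_3 = (4, 0)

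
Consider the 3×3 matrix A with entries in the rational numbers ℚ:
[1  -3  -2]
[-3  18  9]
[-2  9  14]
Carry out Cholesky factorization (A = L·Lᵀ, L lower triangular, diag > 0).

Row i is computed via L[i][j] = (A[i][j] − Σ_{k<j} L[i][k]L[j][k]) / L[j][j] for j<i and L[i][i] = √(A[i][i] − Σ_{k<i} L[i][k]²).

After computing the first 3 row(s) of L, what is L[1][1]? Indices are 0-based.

L[1][1] = 3

Step 1: L[0][0] = √(1) = 1.
  L[1][0] = (-3) / L[0][0] = -3.
Step 2: L[1][1] = √(9) = 3.
  L[2][0] = (-2) / L[0][0] = -2.
  L[2][1] = (3) / L[1][1] = 1.
Step 3: L[2][2] = √(9) = 3.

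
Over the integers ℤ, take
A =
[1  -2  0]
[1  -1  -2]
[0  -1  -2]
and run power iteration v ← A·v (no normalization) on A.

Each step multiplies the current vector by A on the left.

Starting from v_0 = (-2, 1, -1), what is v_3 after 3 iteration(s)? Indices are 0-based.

v_0 = (-2, 1, -1).
v_1 = A·v_0 = (-4, -1, 1).
v_2 = A·v_1 = (-2, -5, -1).
v_3 = A·v_2 = (8, 5, 7).

v_3 = (8, 5, 7)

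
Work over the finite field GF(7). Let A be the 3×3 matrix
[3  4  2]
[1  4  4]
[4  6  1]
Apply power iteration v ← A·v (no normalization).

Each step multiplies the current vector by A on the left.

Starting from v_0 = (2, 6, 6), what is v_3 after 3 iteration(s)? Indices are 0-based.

v_3 = (1, 3, 2)

v_0 = (2, 6, 6).
v_1 = A·v_0 = (0, 1, 1).
v_2 = A·v_1 = (6, 1, 0).
v_3 = A·v_2 = (1, 3, 2).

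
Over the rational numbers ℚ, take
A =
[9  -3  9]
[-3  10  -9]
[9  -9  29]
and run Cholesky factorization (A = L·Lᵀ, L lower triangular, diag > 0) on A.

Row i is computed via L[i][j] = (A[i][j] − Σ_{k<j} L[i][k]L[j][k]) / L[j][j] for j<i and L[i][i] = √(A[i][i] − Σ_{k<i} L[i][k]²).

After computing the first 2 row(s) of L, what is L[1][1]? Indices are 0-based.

Step 1: L[0][0] = √(9) = 3.
  L[1][0] = (-3) / L[0][0] = -1.
Step 2: L[1][1] = √(9) = 3.

L[1][1] = 3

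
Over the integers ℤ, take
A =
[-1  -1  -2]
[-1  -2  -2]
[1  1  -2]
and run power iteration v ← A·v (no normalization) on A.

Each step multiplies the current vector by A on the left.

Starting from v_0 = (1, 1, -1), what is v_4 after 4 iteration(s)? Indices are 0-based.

v_0 = (1, 1, -1).
v_1 = A·v_0 = (0, -1, 4).
v_2 = A·v_1 = (-7, -6, -9).
v_3 = A·v_2 = (31, 37, 5).
v_4 = A·v_3 = (-78, -115, 58).

v_4 = (-78, -115, 58)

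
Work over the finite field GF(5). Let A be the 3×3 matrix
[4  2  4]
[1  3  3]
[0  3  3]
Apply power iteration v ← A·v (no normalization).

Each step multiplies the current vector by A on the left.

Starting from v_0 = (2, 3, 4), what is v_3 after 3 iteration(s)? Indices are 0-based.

v_3 = (2, 2, 2)

v_0 = (2, 3, 4).
v_1 = A·v_0 = (0, 3, 1).
v_2 = A·v_1 = (0, 2, 2).
v_3 = A·v_2 = (2, 2, 2).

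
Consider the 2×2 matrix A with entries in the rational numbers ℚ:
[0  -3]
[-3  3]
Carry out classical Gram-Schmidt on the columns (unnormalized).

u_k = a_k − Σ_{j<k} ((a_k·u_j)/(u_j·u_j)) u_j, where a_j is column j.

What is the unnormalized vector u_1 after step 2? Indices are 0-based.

Step 1: u_0 = a_0 = (0, -3).
Step 2: u_1 = a_1 − (-1)·u_0 = (-3, 0).

u_1 = (-3, 0)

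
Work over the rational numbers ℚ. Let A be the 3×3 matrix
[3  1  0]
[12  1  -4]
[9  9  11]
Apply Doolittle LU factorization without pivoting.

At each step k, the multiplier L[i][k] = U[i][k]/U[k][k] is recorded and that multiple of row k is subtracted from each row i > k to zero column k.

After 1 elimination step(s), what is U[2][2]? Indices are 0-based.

Step 1: pivot at (0,0) is 3.
  row1 ← row1 − (4)·row0  ⇒  L[1][0]=4, U row1=(0, -3, -4)
  row2 ← row2 − (3)·row0  ⇒  L[2][0]=3, U row2=(0, 6, 11)

U[2][2] = 11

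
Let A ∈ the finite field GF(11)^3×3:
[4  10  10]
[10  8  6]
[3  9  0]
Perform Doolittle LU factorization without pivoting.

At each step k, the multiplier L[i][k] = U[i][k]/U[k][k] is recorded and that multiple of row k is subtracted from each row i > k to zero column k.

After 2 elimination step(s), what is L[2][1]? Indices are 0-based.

L[2][1] = 8

[col 0] pivot 4
  R1 -= 8*R0 → (0, 5, 3)  (L[1][0] := 8)
  R2 -= 9*R0 → (0, 7, 9)  (L[2][0] := 9)
[col 1] pivot 5
  R2 -= 8*R1 → (0, 0, 7)  (L[2][1] := 8)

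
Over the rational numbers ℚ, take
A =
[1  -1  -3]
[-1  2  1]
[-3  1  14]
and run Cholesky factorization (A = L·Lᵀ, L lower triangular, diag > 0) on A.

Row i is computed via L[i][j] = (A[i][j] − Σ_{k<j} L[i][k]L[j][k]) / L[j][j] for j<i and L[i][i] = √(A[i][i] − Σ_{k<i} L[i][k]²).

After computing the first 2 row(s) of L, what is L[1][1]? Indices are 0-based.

L[1][1] = 1

Step 1: L[0][0] = √(1) = 1.
  L[1][0] = (-1) / L[0][0] = -1.
Step 2: L[1][1] = √(1) = 1.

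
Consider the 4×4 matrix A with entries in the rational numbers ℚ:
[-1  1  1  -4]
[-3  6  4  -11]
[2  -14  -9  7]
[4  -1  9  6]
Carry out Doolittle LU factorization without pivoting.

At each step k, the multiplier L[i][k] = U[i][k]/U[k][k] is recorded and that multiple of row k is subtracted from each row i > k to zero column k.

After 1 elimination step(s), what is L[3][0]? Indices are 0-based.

k=0: U[0][0]=-1
  eliminate (1,0): mult=3, new row 1: (0, 3, 1, 1); set L[1][0]=3
  eliminate (2,0): mult=-2, new row 2: (0, -12, -7, -1); set L[2][0]=-2
  eliminate (3,0): mult=-4, new row 3: (0, 3, 13, -10); set L[3][0]=-4

L[3][0] = -4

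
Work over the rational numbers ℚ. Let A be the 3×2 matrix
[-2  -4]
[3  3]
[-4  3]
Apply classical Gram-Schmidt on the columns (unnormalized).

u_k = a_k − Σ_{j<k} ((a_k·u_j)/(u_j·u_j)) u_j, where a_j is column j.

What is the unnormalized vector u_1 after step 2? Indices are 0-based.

u_1 = (-106/29, 72/29, 107/29)

Step 1: u_0 = a_0 = (-2, 3, -4).
Step 2: u_1 = a_1 − (5/29)·u_0 = (-106/29, 72/29, 107/29).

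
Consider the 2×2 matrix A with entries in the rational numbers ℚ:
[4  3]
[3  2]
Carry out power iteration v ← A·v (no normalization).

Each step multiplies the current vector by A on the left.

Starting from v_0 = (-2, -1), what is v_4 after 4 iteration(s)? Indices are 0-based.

v_0 = (-2, -1).
v_1 = A·v_0 = (-11, -8).
v_2 = A·v_1 = (-68, -49).
v_3 = A·v_2 = (-419, -302).
v_4 = A·v_3 = (-2582, -1861).

v_4 = (-2582, -1861)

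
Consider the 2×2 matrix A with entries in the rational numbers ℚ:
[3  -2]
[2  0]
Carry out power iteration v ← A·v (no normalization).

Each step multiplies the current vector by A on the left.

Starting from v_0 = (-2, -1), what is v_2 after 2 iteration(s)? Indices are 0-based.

v_0 = (-2, -1).
v_1 = A·v_0 = (-4, -4).
v_2 = A·v_1 = (-4, -8).

v_2 = (-4, -8)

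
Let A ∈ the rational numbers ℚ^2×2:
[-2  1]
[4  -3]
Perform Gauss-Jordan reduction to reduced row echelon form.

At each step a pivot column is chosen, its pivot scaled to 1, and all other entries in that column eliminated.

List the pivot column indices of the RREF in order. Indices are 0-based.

step 1: normalize row 0 (÷-2) = (1, -1/2)
  row 1: subtract 4×row0 = (0, -1)
step 2: normalize row 1 (÷-1) = (0, 1)
  row 0: subtract -1/2×row1 = (1, 0)

pivot columns: 0, 1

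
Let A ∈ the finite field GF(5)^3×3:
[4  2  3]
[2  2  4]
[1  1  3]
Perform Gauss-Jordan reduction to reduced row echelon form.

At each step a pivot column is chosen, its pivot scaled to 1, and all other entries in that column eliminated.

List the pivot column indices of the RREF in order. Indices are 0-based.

[1] R0 /= 4  ⇒  (1, 3, 2)
     R1 -= 2·R0  ⇒  (0, 1, 0)
     R2 -= 1·R0  ⇒  (0, 3, 1)
[2] R1 /= 1  ⇒  (0, 1, 0)
     R0 -= 3·R1  ⇒  (1, 0, 2)
     R2 -= 3·R1  ⇒  (0, 0, 1)
[3] R2 /= 1  ⇒  (0, 0, 1)
     R0 -= 2·R2  ⇒  (1, 0, 0)

pivot columns: 0, 1, 2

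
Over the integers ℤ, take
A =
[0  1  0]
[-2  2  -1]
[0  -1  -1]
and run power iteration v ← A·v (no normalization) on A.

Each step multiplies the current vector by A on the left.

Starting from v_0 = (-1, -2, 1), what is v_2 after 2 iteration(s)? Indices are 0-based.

v_2 = (-3, -3, 2)

v_0 = (-1, -2, 1).
v_1 = A·v_0 = (-2, -3, 1).
v_2 = A·v_1 = (-3, -3, 2).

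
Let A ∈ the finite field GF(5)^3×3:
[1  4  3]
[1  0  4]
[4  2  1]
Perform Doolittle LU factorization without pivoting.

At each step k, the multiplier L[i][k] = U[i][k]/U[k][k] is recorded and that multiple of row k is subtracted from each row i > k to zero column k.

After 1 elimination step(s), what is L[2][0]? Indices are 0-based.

L[2][0] = 4

Step 1: pivot at (0,0) is 1.
  row1 ← row1 − (1)·row0  ⇒  L[1][0]=1, U row1=(0, 1, 1)
  row2 ← row2 − (4)·row0  ⇒  L[2][0]=4, U row2=(0, 1, 4)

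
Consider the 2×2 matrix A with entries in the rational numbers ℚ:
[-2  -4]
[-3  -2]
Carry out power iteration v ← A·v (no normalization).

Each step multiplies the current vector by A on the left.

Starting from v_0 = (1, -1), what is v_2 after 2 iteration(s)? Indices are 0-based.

v_0 = (1, -1).
v_1 = A·v_0 = (2, -1).
v_2 = A·v_1 = (0, -4).

v_2 = (0, -4)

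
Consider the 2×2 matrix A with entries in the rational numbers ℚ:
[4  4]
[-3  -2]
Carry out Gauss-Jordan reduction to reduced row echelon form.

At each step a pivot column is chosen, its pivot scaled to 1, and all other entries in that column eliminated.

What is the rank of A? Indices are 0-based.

rank = 2

pivot(0,0)=4: scale R0 → (1, 1)
  clear (1,0): R1 −= (-3)R0 → (0, 1)
pivot(1,1)=1: scale R1 → (0, 1)
  clear (0,1): R0 −= (1)R1 → (1, 0)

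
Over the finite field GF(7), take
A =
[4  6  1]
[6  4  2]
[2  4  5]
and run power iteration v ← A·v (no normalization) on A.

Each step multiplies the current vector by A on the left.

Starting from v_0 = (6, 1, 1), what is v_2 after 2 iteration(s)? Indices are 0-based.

v_2 = (5, 4, 6)

v_0 = (6, 1, 1).
v_1 = A·v_0 = (3, 0, 0).
v_2 = A·v_1 = (5, 4, 6).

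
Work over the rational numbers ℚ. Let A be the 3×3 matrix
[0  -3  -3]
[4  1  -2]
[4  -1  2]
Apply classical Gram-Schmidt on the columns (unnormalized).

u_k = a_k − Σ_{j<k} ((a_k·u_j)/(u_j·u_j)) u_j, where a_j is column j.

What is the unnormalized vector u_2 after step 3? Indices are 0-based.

Step 1: u_0 = a_0 = (0, 4, 4).
Step 2: u_1 = a_1 − (0)·u_0 = (-3, 1, -1).
Step 3: u_2 = a_2 − (0)·u_0 − (5/11)·u_1 = (-18/11, -27/11, 27/11).

u_2 = (-18/11, -27/11, 27/11)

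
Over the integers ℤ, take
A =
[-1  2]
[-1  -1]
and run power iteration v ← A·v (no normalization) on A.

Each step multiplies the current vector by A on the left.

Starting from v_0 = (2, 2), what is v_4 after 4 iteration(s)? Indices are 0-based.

v_4 = (2, -22)

v_0 = (2, 2).
v_1 = A·v_0 = (2, -4).
v_2 = A·v_1 = (-10, 2).
v_3 = A·v_2 = (14, 8).
v_4 = A·v_3 = (2, -22).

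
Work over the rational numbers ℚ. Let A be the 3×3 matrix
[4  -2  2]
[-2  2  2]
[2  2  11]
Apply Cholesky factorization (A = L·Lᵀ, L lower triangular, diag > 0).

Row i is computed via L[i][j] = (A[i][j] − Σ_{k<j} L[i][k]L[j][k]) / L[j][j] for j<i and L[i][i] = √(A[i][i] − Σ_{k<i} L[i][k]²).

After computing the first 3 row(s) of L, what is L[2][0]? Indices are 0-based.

L[2][0] = 1

Step 1: L[0][0] = √(4) = 2.
  L[1][0] = (-2) / L[0][0] = -1.
Step 2: L[1][1] = √(1) = 1.
  L[2][0] = (2) / L[0][0] = 1.
  L[2][1] = (3) / L[1][1] = 3.
Step 3: L[2][2] = √(1) = 1.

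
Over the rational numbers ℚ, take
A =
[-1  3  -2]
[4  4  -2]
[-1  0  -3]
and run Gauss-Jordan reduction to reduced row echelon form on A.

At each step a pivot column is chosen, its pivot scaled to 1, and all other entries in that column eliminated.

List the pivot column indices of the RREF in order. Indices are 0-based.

pivot columns: 0, 1, 2

[1] R0 /= -1  ⇒  (1, -3, 2)
     R1 -= 4·R0  ⇒  (0, 16, -10)
     R2 -= -1·R0  ⇒  (0, -3, -1)
[2] R1 /= 16  ⇒  (0, 1, -5/8)
     R0 -= -3·R1  ⇒  (1, 0, 1/8)
     R2 -= -3·R1  ⇒  (0, 0, -23/8)
[3] R2 /= -23/8  ⇒  (0, 0, 1)
     R0 -= 1/8·R2  ⇒  (1, 0, 0)
     R1 -= -5/8·R2  ⇒  (0, 1, 0)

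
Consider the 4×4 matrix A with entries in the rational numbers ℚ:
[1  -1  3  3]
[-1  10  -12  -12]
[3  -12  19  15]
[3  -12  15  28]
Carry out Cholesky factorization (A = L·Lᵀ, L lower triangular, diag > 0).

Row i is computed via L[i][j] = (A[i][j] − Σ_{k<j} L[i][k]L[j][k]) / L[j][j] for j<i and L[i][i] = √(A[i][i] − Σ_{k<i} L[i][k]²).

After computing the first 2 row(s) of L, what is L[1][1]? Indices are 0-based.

L[1][1] = 3

Step 1: L[0][0] = √(1) = 1.
  L[1][0] = (-1) / L[0][0] = -1.
Step 2: L[1][1] = √(9) = 3.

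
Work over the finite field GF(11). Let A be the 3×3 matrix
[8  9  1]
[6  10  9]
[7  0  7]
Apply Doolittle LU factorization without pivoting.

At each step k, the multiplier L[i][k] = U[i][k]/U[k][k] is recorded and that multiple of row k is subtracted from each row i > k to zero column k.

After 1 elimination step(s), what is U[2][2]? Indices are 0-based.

[col 0] pivot 8
  R1 -= 9*R0 → (0, 6, 0)  (L[1][0] := 9)
  R2 -= 5*R0 → (0, 10, 2)  (L[2][0] := 5)

U[2][2] = 2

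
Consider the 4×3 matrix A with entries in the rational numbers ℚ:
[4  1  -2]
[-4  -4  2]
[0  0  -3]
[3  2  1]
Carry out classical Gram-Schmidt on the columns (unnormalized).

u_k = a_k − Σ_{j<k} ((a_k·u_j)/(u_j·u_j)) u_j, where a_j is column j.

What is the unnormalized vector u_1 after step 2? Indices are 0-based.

Step 1: u_0 = a_0 = (4, -4, 0, 3).
Step 2: u_1 = a_1 − (26/41)·u_0 = (-63/41, -60/41, 0, 4/41).

u_1 = (-63/41, -60/41, 0, 4/41)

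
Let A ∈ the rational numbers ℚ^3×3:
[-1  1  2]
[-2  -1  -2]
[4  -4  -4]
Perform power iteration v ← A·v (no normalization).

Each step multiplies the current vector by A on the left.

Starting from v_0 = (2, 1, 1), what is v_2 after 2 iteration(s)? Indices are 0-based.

v_2 = (-8, 5, 32)

v_0 = (2, 1, 1).
v_1 = A·v_0 = (1, -7, 0).
v_2 = A·v_1 = (-8, 5, 32).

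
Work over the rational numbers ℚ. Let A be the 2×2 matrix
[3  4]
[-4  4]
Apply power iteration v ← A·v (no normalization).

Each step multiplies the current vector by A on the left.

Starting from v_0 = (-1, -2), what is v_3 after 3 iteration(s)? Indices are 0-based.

v_3 = (-35, 308)

v_0 = (-1, -2).
v_1 = A·v_0 = (-11, -4).
v_2 = A·v_1 = (-49, 28).
v_3 = A·v_2 = (-35, 308).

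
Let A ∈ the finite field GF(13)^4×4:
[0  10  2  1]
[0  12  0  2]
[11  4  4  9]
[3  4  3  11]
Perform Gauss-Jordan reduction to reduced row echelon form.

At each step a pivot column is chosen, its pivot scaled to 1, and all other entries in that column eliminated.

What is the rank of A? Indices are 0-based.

rank = 4

step 1: exchange rows 0,2
step 1: normalize row 0 (÷11) = (1, 11, 11, 2)
  row 3: subtract 3×row0 = (0, 10, 9, 5)
step 2: normalize row 1 (÷12) = (0, 1, 0, 11)
  row 0: subtract 11×row1 = (1, 0, 11, 11)
  row 2: subtract 10×row1 = (0, 0, 2, 8)
  row 3: subtract 10×row1 = (0, 0, 9, 12)
step 3: normalize row 2 (÷2) = (0, 0, 1, 4)
  row 0: subtract 11×row2 = (1, 0, 0, 6)
  row 3: subtract 9×row2 = (0, 0, 0, 2)
step 4: normalize row 3 (÷2) = (0, 0, 0, 1)
  row 0: subtract 6×row3 = (1, 0, 0, 0)
  row 1: subtract 11×row3 = (0, 1, 0, 0)
  row 2: subtract 4×row3 = (0, 0, 1, 0)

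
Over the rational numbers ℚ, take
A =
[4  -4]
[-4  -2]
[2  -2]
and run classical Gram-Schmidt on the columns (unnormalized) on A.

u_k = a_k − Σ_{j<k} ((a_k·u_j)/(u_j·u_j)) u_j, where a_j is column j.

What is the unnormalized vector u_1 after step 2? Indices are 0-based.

u_1 = (-8/3, -10/3, -4/3)

Step 1: u_0 = a_0 = (4, -4, 2).
Step 2: u_1 = a_1 − (-1/3)·u_0 = (-8/3, -10/3, -4/3).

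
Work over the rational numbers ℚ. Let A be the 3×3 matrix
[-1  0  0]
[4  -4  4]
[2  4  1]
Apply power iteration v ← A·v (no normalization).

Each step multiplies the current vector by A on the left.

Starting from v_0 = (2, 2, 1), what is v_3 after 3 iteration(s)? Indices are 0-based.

v_3 = (-2, -4, 141)

v_0 = (2, 2, 1).
v_1 = A·v_0 = (-2, 4, 13).
v_2 = A·v_1 = (2, 28, 25).
v_3 = A·v_2 = (-2, -4, 141).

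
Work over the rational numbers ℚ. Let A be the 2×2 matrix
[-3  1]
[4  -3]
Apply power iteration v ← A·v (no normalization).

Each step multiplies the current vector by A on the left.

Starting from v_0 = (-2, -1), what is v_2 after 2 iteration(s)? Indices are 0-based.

v_2 = (-20, 35)

v_0 = (-2, -1).
v_1 = A·v_0 = (5, -5).
v_2 = A·v_1 = (-20, 35).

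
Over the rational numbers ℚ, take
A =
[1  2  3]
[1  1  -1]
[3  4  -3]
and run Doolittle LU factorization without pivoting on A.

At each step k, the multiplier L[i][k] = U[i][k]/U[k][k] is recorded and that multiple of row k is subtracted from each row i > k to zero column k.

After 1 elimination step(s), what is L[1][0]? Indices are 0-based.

[col 0] pivot 1
  R1 -= 1*R0 → (0, -1, -4)  (L[1][0] := 1)
  R2 -= 3*R0 → (0, -2, -12)  (L[2][0] := 3)

L[1][0] = 1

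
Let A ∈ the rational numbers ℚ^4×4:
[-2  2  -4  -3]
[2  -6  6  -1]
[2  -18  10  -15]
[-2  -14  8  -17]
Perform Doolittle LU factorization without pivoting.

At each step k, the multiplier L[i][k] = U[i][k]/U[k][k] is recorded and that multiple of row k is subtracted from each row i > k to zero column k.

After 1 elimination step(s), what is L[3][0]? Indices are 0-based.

L[3][0] = 1

Step 1: pivot at (0,0) is -2.
  row1 ← row1 − (-1)·row0  ⇒  L[1][0]=-1, U row1=(0, -4, 2, -4)
  row2 ← row2 − (-1)·row0  ⇒  L[2][0]=-1, U row2=(0, -16, 6, -18)
  row3 ← row3 − (1)·row0  ⇒  L[3][0]=1, U row3=(0, -16, 12, -14)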